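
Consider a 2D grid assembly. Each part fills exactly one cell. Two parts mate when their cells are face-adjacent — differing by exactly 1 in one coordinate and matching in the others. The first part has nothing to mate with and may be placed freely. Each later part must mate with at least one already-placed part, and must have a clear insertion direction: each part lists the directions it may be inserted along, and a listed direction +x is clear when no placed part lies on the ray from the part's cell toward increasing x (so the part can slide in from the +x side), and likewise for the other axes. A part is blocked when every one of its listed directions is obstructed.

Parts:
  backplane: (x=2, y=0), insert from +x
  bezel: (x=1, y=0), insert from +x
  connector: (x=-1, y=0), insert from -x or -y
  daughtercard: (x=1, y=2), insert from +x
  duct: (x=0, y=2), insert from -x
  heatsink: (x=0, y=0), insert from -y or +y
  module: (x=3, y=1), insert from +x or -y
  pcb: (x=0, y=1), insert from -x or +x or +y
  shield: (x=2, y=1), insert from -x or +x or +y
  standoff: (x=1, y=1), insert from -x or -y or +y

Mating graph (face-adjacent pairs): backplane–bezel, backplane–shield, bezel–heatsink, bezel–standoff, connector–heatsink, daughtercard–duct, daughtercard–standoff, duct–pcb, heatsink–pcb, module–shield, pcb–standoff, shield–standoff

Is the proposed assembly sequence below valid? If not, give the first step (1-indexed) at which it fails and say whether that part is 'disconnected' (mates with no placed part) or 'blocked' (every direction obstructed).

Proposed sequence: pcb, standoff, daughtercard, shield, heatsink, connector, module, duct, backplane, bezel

Invalid at step 10 (blocked)

1. pcb@(0, 1) [-x clear] — {pcb}
2. standoff@(1, 1) [-y clear] — {pcb, standoff}
3. daughtercard@(1, 2) [+x clear] — {daughtercard, pcb, standoff}
4. shield@(2, 1) [+x clear] — {daughtercard, pcb, shield, standoff}
5. heatsink@(0, 0) [-y clear] — {daughtercard, heatsink, pcb, shield, standoff}
6. connector@(-1, 0) [-x clear] — {connector, daughtercard, heatsink, pcb, shield, standoff}
7. module@(3, 1) [+x clear] — {connector, daughtercard, heatsink, module, pcb, shield, standoff}
8. duct@(0, 2) [-x clear] — {connector, daughtercard, duct, heatsink, module, pcb, shield, standoff}
9. backplane@(2, 0) [+x clear] — {backplane, connector, daughtercard, duct, heatsink, module, pcb, shield, standoff}
10. bezel@(1, 0) — +x all obstructed ⇒ blocked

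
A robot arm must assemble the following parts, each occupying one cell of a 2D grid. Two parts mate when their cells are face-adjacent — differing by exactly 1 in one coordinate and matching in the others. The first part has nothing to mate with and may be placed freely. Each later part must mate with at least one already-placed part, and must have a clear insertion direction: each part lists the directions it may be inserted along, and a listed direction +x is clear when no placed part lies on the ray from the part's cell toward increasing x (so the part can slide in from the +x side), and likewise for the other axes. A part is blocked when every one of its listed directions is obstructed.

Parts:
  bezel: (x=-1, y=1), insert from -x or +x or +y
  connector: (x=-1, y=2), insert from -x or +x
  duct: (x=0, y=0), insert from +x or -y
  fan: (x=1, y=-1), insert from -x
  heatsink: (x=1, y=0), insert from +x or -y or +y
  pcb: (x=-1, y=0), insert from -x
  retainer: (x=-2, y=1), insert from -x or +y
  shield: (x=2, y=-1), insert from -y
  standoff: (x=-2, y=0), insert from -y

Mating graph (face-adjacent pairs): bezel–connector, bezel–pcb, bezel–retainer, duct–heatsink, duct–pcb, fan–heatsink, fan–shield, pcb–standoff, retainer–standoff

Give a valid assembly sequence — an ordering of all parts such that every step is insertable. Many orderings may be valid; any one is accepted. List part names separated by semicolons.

fan; shield; heatsink; duct; pcb; bezel; connector; standoff; retainer

1. fan@(1, -1) [-x clear] — {fan}
2. shield@(2, -1) [-y clear] — {fan, shield}
3. heatsink@(1, 0) [+x clear] — {fan, heatsink, shield}
4. duct@(0, 0) [-y clear] — {duct, fan, heatsink, shield}
5. pcb@(-1, 0) [-x clear] — {duct, fan, heatsink, pcb, shield}
6. bezel@(-1, 1) [-x clear] — {bezel, duct, fan, heatsink, pcb, shield}
7. connector@(-1, 2) [-x clear] — {bezel, connector, duct, fan, heatsink, pcb, shield}
8. standoff@(-2, 0) [-y clear] — {bezel, connector, duct, fan, heatsink, pcb, shield, standoff}
9. retainer@(-2, 1) [-x clear] — {bezel, connector, duct, fan, heatsink, pcb, retainer, shield, standoff}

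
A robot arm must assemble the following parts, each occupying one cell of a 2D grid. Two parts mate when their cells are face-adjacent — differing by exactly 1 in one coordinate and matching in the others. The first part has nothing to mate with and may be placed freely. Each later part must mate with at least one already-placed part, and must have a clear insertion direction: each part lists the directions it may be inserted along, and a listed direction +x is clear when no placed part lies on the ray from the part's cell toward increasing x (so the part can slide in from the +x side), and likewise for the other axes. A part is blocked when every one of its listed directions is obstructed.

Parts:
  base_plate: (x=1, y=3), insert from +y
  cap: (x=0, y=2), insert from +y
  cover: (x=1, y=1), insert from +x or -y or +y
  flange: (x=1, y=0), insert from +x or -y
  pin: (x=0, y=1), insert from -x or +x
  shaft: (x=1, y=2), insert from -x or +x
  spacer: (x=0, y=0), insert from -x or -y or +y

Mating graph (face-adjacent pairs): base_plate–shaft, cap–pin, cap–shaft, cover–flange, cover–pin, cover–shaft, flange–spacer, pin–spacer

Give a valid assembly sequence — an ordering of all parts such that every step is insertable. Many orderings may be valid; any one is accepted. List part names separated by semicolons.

spacer; pin; cover; cap; shaft; base_plate; flange

1. spacer@(0, 0) [-x clear] — {spacer}
2. pin@(0, 1) [-x clear] — {pin, spacer}
3. cover@(1, 1) [+x clear] — {cover, pin, spacer}
4. cap@(0, 2) [+y clear] — {cap, cover, pin, spacer}
5. shaft@(1, 2) [+x clear] — {cap, cover, pin, shaft, spacer}
6. base_plate@(1, 3) [+y clear] — {base_plate, cap, cover, pin, shaft, spacer}
7. flange@(1, 0) [+x clear] — {base_plate, cap, cover, flange, pin, shaft, spacer}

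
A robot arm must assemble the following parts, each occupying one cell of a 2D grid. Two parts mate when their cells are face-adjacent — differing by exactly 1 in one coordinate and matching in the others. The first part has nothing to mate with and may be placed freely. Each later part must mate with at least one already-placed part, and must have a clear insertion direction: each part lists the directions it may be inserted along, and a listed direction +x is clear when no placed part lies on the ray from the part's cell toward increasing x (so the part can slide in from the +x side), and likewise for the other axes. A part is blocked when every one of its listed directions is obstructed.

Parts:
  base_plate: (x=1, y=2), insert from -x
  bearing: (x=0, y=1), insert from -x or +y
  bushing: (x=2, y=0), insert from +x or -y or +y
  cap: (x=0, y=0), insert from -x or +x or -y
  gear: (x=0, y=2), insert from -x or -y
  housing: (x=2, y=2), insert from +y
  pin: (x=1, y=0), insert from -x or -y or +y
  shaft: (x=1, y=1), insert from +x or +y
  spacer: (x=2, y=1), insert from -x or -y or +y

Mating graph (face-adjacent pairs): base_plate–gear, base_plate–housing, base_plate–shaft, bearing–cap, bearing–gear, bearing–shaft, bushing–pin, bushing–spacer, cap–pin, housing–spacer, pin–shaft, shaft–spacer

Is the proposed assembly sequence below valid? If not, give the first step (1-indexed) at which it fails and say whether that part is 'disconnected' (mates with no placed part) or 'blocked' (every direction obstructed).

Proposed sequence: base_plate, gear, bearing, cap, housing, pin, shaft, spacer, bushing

Valid

1. base_plate@(1, 2) [-x clear] — {base_plate}
2. gear@(0, 2) [-x clear] — {base_plate, gear}
3. bearing@(0, 1) [-x clear] — {base_plate, bearing, gear}
4. cap@(0, 0) [-x clear] — {base_plate, bearing, cap, gear}
5. housing@(2, 2) [+y clear] — {base_plate, bearing, cap, gear, housing}
6. pin@(1, 0) [-y clear] — {base_plate, bearing, cap, gear, housing, pin}
7. shaft@(1, 1) [+x clear] — {base_plate, bearing, cap, gear, housing, pin, shaft}
8. spacer@(2, 1) [-y clear] — {base_plate, bearing, cap, gear, housing, pin, shaft, spacer}
9. bushing@(2, 0) [+x clear] — {base_plate, bearing, bushing, cap, gear, housing, pin, shaft, spacer}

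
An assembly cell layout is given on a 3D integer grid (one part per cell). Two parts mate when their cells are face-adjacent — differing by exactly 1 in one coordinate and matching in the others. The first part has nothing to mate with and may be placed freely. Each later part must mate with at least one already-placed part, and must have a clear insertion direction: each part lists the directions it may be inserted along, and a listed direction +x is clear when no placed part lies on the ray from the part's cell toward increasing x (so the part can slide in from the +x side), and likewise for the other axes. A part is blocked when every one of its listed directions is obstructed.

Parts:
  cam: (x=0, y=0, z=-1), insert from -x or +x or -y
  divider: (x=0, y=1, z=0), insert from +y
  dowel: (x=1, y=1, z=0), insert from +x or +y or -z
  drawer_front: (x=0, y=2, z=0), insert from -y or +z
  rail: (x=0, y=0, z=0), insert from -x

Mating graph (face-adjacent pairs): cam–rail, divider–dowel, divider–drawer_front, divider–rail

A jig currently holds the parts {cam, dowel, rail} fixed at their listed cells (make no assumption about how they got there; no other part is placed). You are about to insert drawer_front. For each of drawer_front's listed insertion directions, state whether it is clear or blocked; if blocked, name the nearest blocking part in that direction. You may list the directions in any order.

+z: clear; -y: blocked by rail

-y: nearest on ray is rail@(0, 0, 0) ⇒ blocked
+z: ray from drawer_front(0, 2, 0) has no placed part ⇒ clear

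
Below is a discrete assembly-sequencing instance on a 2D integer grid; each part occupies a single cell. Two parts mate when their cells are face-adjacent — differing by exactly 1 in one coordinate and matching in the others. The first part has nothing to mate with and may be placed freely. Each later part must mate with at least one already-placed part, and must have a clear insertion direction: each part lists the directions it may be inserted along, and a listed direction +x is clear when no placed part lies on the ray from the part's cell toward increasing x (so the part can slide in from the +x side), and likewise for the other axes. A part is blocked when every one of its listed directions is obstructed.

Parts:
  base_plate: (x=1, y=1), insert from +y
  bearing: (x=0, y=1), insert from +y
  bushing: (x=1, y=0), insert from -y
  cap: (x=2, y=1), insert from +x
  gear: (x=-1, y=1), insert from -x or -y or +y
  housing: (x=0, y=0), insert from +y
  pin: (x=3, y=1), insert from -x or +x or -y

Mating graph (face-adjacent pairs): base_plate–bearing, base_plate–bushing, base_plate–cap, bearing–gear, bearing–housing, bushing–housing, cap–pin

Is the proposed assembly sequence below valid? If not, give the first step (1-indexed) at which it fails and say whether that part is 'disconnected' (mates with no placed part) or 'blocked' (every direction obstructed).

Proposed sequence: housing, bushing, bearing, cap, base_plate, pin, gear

Invalid at step 4 (disconnected)

1. housing@(0, 0) [+y clear] — {housing}
2. bushing@(1, 0) [-y clear] — {bushing, housing}
3. bearing@(0, 1) [+y clear] — {bearing, bushing, housing}
4. cap@(2, 1) — no placed neighbour ⇒ disconnected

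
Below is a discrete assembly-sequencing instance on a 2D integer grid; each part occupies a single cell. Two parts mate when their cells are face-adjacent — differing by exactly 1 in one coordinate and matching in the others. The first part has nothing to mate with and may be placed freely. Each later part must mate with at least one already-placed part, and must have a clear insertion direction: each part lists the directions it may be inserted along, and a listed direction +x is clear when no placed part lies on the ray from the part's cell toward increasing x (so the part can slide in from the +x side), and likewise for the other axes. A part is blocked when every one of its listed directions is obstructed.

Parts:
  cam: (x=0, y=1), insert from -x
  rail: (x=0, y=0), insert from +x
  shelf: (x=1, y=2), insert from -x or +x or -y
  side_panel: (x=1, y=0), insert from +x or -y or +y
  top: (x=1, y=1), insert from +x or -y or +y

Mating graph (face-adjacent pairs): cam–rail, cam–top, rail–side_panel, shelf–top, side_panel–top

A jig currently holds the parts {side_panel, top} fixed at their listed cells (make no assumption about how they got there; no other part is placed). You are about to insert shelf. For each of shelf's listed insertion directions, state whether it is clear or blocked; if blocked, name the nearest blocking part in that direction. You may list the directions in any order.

-x: ray from shelf(1, 2) has no placed part ⇒ clear
+x: ray from shelf(1, 2) has no placed part ⇒ clear
-y: nearest on ray is top@(1, 1) ⇒ blocked

+x: clear; -x: clear; -y: blocked by top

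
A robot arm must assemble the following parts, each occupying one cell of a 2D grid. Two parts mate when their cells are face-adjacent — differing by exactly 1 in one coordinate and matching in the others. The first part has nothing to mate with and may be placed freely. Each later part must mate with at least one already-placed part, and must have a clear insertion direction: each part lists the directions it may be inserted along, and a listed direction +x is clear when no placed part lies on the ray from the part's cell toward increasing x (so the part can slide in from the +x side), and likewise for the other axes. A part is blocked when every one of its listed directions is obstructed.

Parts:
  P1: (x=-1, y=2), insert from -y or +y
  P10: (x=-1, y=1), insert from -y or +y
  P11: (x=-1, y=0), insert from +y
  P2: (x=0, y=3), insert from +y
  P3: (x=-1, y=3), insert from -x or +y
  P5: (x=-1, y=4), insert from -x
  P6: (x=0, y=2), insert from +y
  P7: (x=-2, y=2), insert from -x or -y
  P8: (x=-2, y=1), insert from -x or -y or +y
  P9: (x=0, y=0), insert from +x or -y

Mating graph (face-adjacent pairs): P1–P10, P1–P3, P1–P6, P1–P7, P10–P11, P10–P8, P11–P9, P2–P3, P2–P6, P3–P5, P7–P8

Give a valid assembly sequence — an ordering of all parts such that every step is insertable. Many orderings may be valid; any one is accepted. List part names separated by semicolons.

P11; P10; P8; P7; P1; P3; P5; P9; P6; P2

1. P11@(-1, 0) [+y clear] — {P11}
2. P10@(-1, 1) [+y clear] — {P10, P11}
3. P8@(-2, 1) [-x clear] — {P10, P11, P8}
4. P7@(-2, 2) [-x clear] — {P10, P11, P7, P8}
5. P1@(-1, 2) [+y clear] — {P1, P10, P11, P7, P8}
6. P3@(-1, 3) [-x clear] — {P1, P10, P11, P3, P7, P8}
7. P5@(-1, 4) [-x clear] — {P1, P10, P11, P3, P5, P7, P8}
8. P9@(0, 0) [+x clear] — {P1, P10, P11, P3, P5, P7, P8, P9}
9. P6@(0, 2) [+y clear] — {P1, P10, P11, P3, P5, P6, P7, P8, P9}
10. P2@(0, 3) [+y clear] — {P1, P10, P11, P2, P3, P5, P6, P7, P8, P9}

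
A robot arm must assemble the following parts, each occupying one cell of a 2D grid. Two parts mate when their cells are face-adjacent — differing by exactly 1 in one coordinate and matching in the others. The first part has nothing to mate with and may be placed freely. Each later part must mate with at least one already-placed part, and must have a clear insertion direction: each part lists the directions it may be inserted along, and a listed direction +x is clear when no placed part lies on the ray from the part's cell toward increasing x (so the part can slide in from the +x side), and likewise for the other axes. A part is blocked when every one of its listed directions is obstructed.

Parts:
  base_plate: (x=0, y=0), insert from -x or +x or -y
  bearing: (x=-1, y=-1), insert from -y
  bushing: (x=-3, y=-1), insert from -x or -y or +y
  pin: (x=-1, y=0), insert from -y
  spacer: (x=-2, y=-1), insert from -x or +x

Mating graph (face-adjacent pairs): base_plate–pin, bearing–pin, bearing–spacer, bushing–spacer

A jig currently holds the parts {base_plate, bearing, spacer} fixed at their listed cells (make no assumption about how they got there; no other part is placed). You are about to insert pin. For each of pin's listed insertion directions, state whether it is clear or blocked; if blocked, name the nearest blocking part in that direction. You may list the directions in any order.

-y: nearest on ray is bearing@(-1, -1) ⇒ blocked

-y: blocked by bearing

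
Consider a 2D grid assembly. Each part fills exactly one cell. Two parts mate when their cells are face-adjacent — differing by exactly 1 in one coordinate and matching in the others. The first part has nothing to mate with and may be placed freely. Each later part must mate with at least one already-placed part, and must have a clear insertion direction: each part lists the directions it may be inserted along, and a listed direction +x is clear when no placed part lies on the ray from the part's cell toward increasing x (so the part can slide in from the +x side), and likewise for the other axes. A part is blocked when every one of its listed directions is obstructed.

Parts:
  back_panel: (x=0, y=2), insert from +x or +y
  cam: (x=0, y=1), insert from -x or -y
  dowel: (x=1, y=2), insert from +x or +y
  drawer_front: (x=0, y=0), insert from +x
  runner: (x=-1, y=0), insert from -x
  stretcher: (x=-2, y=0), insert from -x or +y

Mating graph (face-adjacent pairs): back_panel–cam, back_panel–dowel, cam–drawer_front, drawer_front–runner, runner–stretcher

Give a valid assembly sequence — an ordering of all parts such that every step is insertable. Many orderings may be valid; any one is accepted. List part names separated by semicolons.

1. back_panel@(0, 2) [+x clear] — {back_panel}
2. dowel@(1, 2) [+x clear] — {back_panel, dowel}
3. cam@(0, 1) [-x clear] — {back_panel, cam, dowel}
4. drawer_front@(0, 0) [+x clear] — {back_panel, cam, dowel, drawer_front}
5. runner@(-1, 0) [-x clear] — {back_panel, cam, dowel, drawer_front, runner}
6. stretcher@(-2, 0) [-x clear] — {back_panel, cam, dowel, drawer_front, runner, stretcher}

back_panel; dowel; cam; drawer_front; runner; stretcher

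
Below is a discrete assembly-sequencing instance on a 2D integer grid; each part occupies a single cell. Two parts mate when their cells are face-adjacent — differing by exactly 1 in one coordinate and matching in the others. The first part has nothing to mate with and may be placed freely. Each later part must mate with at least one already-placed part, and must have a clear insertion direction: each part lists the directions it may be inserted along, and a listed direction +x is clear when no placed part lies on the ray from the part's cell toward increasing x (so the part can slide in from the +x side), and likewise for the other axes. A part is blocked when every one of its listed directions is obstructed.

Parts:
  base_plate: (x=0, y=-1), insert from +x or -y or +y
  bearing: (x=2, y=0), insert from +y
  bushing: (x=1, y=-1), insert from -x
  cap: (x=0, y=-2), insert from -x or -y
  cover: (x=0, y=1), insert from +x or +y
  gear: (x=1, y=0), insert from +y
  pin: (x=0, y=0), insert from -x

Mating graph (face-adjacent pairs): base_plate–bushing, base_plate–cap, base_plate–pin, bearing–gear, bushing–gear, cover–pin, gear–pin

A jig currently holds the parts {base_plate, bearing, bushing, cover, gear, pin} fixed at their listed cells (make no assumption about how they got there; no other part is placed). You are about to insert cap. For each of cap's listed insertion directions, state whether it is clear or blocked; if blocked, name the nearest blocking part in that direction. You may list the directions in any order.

-x: ray from cap(0, -2) has no placed part ⇒ clear
-y: ray from cap(0, -2) has no placed part ⇒ clear

-x: clear; -y: clear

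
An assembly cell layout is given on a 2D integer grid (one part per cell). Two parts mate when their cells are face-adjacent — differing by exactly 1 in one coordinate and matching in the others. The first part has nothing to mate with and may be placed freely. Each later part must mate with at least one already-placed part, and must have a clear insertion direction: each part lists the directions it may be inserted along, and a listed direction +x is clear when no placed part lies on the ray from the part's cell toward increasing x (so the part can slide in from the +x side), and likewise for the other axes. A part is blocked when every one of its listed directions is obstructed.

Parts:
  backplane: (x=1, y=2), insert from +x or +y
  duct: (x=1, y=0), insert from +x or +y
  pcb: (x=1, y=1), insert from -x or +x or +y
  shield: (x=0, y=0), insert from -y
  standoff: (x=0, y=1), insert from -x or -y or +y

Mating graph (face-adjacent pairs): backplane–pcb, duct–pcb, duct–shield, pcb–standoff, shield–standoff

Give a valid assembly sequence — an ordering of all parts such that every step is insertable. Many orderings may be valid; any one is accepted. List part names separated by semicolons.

standoff; pcb; backplane; duct; shield

1. standoff@(0, 1) [-x clear] — {standoff}
2. pcb@(1, 1) [+x clear] — {pcb, standoff}
3. backplane@(1, 2) [+x clear] — {backplane, pcb, standoff}
4. duct@(1, 0) [+x clear] — {backplane, duct, pcb, standoff}
5. shield@(0, 0) [-y clear] — {backplane, duct, pcb, shield, standoff}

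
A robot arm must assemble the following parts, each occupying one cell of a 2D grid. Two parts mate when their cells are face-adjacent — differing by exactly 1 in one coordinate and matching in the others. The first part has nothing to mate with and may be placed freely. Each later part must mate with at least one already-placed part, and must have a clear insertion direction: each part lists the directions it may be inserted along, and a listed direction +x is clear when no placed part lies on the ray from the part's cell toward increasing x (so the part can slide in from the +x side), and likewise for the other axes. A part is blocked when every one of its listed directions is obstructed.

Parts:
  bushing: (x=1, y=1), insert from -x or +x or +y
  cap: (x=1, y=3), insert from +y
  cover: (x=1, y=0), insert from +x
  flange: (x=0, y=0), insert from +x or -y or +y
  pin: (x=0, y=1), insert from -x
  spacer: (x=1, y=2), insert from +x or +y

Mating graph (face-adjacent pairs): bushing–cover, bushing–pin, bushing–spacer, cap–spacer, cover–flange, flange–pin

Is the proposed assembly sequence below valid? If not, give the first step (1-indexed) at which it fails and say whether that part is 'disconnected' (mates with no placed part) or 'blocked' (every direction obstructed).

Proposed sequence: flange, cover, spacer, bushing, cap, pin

1. flange@(0, 0) [+x clear] — {flange}
2. cover@(1, 0) [+x clear] — {cover, flange}
3. spacer@(1, 2) — no placed neighbour ⇒ disconnected

Invalid at step 3 (disconnected)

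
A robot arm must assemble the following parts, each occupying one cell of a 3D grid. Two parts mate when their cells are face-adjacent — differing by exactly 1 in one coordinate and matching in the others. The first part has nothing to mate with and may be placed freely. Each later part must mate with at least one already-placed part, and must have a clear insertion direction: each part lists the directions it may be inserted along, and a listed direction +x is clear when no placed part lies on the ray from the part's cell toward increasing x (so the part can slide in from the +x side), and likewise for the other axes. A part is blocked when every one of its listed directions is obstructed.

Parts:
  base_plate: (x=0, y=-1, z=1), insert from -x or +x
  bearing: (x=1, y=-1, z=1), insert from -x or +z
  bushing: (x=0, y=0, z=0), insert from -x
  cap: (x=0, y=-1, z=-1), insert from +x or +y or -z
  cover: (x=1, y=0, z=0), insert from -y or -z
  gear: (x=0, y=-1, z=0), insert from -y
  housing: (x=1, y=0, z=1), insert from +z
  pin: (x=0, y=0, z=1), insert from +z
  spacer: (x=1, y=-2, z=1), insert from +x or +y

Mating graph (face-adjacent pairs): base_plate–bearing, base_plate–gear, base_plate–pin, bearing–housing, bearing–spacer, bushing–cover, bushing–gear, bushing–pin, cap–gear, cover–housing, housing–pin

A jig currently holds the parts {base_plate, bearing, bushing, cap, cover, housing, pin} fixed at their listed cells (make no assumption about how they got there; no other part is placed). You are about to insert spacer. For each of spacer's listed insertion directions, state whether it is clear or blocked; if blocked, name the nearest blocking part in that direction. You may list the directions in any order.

+x: clear; +y: blocked by bearing

+x: ray from spacer(1, -2, 1) has no placed part ⇒ clear
+y: nearest on ray is bearing@(1, -1, 1) ⇒ blocked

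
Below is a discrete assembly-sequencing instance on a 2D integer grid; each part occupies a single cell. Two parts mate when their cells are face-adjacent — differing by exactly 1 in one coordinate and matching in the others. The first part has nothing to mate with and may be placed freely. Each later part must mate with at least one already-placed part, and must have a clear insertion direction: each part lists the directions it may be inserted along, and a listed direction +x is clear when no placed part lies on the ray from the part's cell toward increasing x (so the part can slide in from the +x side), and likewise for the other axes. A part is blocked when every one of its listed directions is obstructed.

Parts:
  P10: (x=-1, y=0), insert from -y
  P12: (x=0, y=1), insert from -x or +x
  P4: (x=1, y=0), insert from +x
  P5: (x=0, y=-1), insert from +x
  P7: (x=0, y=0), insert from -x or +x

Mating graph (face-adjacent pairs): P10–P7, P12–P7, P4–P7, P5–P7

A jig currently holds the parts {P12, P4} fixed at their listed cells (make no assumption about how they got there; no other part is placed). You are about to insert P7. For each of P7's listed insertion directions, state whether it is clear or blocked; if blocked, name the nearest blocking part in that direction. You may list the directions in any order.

-x: ray from P7(0, 0) has no placed part ⇒ clear
+x: nearest on ray is P4@(1, 0) ⇒ blocked

+x: blocked by P4; -x: clear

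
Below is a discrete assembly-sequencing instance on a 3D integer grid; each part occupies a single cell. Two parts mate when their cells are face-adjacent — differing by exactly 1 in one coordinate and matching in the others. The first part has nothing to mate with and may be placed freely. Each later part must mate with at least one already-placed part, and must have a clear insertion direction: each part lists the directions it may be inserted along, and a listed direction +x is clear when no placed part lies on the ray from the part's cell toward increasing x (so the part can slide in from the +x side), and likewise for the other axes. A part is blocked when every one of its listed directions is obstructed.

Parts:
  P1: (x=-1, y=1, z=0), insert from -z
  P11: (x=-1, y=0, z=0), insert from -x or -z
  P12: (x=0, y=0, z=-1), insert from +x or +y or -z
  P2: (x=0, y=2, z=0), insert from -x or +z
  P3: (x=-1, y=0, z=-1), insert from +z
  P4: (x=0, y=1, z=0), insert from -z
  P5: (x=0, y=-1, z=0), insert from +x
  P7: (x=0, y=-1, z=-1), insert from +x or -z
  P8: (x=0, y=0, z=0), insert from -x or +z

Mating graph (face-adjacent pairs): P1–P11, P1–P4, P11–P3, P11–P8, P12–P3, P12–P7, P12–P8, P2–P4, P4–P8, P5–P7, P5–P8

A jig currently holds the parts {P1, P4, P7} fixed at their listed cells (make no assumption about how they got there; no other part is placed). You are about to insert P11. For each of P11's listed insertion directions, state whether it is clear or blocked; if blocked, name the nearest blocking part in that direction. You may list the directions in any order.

-x: clear; -z: clear

-x: ray from P11(-1, 0, 0) has no placed part ⇒ clear
-z: ray from P11(-1, 0, 0) has no placed part ⇒ clear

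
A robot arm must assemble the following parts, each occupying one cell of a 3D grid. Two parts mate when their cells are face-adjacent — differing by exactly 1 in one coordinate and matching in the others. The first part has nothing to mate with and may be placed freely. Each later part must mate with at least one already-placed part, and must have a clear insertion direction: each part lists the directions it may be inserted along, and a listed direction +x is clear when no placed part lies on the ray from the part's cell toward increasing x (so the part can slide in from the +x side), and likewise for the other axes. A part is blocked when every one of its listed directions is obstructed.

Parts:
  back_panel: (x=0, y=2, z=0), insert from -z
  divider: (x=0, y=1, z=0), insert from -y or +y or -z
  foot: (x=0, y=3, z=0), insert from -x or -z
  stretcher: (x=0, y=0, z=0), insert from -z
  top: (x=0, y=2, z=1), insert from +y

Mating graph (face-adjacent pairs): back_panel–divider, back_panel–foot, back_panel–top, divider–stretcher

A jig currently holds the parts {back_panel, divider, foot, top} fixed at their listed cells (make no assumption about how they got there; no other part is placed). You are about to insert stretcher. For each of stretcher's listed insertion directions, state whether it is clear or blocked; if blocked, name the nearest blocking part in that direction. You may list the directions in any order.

-z: ray from stretcher(0, 0, 0) has no placed part ⇒ clear

-z: clear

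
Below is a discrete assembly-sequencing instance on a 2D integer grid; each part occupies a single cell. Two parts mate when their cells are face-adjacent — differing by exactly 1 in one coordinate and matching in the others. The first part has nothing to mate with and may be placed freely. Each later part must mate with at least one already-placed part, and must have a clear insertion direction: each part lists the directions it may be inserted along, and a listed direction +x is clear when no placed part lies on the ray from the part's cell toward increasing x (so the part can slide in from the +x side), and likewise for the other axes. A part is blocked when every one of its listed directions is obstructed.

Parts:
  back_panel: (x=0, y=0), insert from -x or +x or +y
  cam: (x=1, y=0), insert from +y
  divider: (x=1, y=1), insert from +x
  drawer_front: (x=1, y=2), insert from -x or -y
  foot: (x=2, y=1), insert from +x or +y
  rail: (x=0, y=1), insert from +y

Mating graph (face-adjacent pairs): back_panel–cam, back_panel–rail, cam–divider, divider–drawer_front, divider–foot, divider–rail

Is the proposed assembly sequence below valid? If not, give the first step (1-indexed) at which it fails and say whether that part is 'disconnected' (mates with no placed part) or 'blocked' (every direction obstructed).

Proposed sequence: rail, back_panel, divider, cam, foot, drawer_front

Invalid at step 4 (blocked)

1. rail@(0, 1) [+y clear] — {rail}
2. back_panel@(0, 0) [-x clear] — {back_panel, rail}
3. divider@(1, 1) [+x clear] — {back_panel, divider, rail}
4. cam@(1, 0) — +y all obstructed ⇒ blocked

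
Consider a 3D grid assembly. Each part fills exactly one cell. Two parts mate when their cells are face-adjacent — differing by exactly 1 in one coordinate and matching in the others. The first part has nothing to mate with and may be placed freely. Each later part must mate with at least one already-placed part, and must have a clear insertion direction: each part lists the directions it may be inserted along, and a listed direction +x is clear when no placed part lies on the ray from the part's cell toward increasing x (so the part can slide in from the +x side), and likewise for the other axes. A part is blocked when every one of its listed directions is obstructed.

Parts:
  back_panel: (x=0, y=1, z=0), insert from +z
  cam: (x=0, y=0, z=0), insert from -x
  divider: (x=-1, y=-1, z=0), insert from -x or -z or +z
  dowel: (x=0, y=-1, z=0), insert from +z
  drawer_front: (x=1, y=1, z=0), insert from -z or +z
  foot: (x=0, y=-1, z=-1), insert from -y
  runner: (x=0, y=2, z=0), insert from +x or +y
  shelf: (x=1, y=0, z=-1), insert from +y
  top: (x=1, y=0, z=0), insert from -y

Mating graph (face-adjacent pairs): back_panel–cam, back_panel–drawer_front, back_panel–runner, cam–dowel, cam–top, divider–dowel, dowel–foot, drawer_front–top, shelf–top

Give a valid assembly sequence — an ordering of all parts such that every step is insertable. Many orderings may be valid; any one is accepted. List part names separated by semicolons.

runner; back_panel; drawer_front; top; shelf; cam; dowel; foot; divider

1. runner@(0, 2, 0) [+x clear] — {runner}
2. back_panel@(0, 1, 0) [+z clear] — {back_panel, runner}
3. drawer_front@(1, 1, 0) [-z clear] — {back_panel, drawer_front, runner}
4. top@(1, 0, 0) [-y clear] — {back_panel, drawer_front, runner, top}
5. shelf@(1, 0, -1) [+y clear] — {back_panel, drawer_front, runner, shelf, top}
6. cam@(0, 0, 0) [-x clear] — {back_panel, cam, drawer_front, runner, shelf, top}
7. dowel@(0, -1, 0) [+z clear] — {back_panel, cam, dowel, drawer_front, runner, shelf, top}
8. foot@(0, -1, -1) [-y clear] — {back_panel, cam, dowel, drawer_front, foot, runner, shelf, top}
9. divider@(-1, -1, 0) [-x clear] — {back_panel, cam, divider, dowel, drawer_front, foot, runner, shelf, top}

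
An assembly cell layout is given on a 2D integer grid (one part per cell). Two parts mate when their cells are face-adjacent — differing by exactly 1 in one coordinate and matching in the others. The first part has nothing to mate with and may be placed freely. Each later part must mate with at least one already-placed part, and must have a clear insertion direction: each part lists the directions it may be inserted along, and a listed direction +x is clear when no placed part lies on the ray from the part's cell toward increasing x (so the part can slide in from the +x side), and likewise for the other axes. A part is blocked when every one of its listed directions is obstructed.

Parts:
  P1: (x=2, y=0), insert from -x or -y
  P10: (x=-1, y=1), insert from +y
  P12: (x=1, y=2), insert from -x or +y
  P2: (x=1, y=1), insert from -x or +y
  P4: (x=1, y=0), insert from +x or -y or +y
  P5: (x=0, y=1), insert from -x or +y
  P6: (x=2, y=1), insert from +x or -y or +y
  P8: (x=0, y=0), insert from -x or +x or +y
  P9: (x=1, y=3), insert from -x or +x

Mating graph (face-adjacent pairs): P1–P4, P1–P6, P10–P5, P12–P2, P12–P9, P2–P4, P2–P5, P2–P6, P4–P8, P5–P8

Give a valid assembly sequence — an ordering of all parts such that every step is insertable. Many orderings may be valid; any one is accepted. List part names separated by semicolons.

P9; P12; P2; P4; P8; P1; P5; P10; P6

1. P9@(1, 3) [-x clear] — {P9}
2. P12@(1, 2) [-x clear] — {P12, P9}
3. P2@(1, 1) [-x clear] — {P12, P2, P9}
4. P4@(1, 0) [+x clear] — {P12, P2, P4, P9}
5. P8@(0, 0) [-x clear] — {P12, P2, P4, P8, P9}
6. P1@(2, 0) [-y clear] — {P1, P12, P2, P4, P8, P9}
7. P5@(0, 1) [-x clear] — {P1, P12, P2, P4, P5, P8, P9}
8. P10@(-1, 1) [+y clear] — {P1, P10, P12, P2, P4, P5, P8, P9}
9. P6@(2, 1) [+x clear] — {P1, P10, P12, P2, P4, P5, P6, P8, P9}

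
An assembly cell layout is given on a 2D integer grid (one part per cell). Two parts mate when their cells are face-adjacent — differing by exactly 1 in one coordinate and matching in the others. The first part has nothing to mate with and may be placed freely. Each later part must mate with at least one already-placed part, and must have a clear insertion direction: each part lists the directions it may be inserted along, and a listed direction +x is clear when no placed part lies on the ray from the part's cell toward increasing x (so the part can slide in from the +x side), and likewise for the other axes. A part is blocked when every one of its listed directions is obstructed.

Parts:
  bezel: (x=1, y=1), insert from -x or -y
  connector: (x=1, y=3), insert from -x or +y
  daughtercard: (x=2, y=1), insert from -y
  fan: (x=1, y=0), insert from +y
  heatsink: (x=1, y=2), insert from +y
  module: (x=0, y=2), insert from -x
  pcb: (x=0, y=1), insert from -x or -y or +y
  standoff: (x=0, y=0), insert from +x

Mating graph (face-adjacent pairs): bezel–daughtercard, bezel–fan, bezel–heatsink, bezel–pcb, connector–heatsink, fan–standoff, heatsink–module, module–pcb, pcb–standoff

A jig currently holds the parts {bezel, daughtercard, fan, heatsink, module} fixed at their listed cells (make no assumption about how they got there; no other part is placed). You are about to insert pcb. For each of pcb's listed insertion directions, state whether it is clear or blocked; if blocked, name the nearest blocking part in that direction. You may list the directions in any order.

+y: blocked by module; -x: clear; -y: clear

-x: ray from pcb(0, 1) has no placed part ⇒ clear
-y: ray from pcb(0, 1) has no placed part ⇒ clear
+y: nearest on ray is module@(0, 2) ⇒ blocked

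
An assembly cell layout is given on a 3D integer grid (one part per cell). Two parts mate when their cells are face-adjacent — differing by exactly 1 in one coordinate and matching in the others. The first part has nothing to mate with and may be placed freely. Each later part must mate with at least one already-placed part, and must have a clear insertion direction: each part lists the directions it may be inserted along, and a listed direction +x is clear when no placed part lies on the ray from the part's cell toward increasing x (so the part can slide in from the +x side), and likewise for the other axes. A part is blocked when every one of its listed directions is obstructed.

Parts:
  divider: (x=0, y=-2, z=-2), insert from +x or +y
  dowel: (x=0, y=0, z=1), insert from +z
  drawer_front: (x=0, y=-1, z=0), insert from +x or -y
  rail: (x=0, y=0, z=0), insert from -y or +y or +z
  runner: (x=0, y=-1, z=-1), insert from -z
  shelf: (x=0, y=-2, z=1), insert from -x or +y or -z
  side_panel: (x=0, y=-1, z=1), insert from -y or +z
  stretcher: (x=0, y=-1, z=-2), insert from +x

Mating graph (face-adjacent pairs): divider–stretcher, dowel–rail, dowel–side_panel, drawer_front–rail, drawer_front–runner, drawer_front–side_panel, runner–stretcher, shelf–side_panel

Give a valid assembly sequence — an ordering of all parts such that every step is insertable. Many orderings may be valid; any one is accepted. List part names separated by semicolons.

1. rail@(0, 0, 0) [-y clear] — {rail}
2. drawer_front@(0, -1, 0) [+x clear] — {drawer_front, rail}
3. runner@(0, -1, -1) [-z clear] — {drawer_front, rail, runner}
4. stretcher@(0, -1, -2) [+x clear] — {drawer_front, rail, runner, stretcher}
5. dowel@(0, 0, 1) [+z clear] — {dowel, drawer_front, rail, runner, stretcher}
6. side_panel@(0, -1, 1) [-y clear] — {dowel, drawer_front, rail, runner, side_panel, stretcher}
7. shelf@(0, -2, 1) [-x clear] — {dowel, drawer_front, rail, runner, shelf, side_panel, stretcher}
8. divider@(0, -2, -2) [+x clear] — {divider, dowel, drawer_front, rail, runner, shelf, side_panel, stretcher}

rail; drawer_front; runner; stretcher; dowel; side_panel; shelf; divider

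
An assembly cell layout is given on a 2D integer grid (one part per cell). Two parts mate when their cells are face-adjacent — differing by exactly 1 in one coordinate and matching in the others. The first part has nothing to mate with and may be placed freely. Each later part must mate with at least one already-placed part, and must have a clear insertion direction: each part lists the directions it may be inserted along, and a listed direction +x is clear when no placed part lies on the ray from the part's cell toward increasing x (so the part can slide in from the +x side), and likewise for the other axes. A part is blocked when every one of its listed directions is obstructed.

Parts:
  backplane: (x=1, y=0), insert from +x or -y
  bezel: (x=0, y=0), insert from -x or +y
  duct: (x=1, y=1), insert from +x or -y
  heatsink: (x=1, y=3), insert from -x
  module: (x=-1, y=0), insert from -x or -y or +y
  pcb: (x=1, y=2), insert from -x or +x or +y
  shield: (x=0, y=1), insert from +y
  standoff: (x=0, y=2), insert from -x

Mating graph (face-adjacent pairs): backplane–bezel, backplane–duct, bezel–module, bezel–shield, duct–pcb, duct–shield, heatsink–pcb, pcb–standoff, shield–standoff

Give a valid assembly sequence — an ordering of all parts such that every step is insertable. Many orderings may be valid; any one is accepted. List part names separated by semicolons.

backplane; duct; pcb; bezel; shield; standoff; module; heatsink

1. backplane@(1, 0) [+x clear] — {backplane}
2. duct@(1, 1) [+x clear] — {backplane, duct}
3. pcb@(1, 2) [-x clear] — {backplane, duct, pcb}
4. bezel@(0, 0) [-x clear] — {backplane, bezel, duct, pcb}
5. shield@(0, 1) [+y clear] — {backplane, bezel, duct, pcb, shield}
6. standoff@(0, 2) [-x clear] — {backplane, bezel, duct, pcb, shield, standoff}
7. module@(-1, 0) [-x clear] — {backplane, bezel, duct, module, pcb, shield, standoff}
8. heatsink@(1, 3) [-x clear] — {backplane, bezel, duct, heatsink, module, pcb, shield, standoff}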